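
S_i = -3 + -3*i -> [-3, -6, -9, -12, -15]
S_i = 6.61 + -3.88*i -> [6.61, 2.73, -1.15, -5.03, -8.91]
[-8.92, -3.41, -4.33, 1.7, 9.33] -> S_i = Random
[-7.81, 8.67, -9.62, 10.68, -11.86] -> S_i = -7.81*(-1.11)^i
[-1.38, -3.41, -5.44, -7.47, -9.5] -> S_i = -1.38 + -2.03*i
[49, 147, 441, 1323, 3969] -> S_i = 49*3^i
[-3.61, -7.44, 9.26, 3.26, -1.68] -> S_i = Random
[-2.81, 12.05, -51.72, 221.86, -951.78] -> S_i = -2.81*(-4.29)^i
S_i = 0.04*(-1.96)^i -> [0.04, -0.08, 0.15, -0.3, 0.59]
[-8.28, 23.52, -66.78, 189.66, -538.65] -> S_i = -8.28*(-2.84)^i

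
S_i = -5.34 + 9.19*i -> [-5.34, 3.85, 13.04, 22.23, 31.42]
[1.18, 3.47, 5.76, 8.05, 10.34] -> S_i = 1.18 + 2.29*i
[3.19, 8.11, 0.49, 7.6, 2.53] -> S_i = Random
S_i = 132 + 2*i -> [132, 134, 136, 138, 140]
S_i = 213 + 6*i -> [213, 219, 225, 231, 237]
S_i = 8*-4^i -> [8, -32, 128, -512, 2048]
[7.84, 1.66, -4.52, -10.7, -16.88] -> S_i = 7.84 + -6.18*i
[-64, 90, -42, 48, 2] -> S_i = Random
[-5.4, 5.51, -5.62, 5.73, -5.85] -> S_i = -5.40*(-1.02)^i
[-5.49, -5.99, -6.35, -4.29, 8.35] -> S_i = Random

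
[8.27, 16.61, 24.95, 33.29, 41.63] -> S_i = 8.27 + 8.34*i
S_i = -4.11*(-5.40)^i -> [-4.11, 22.19, -119.85, 647.18, -3494.76]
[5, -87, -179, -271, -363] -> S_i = 5 + -92*i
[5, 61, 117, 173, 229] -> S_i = 5 + 56*i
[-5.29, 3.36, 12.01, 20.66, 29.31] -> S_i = -5.29 + 8.65*i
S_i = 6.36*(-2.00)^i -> [6.36, -12.72, 25.44, -50.88, 101.76]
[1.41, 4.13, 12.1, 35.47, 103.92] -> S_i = 1.41*2.93^i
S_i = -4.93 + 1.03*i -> [-4.93, -3.9, -2.87, -1.84, -0.81]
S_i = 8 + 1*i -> [8, 9, 10, 11, 12]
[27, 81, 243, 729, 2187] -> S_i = 27*3^i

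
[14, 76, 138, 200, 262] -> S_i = 14 + 62*i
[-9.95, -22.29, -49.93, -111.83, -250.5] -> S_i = -9.95*2.24^i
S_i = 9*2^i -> [9, 18, 36, 72, 144]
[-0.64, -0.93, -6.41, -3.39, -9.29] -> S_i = Random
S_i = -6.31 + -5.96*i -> [-6.31, -12.27, -18.23, -24.19, -30.15]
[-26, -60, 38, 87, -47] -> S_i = Random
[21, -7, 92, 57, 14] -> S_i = Random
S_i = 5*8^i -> [5, 40, 320, 2560, 20480]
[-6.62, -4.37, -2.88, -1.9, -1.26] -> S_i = -6.62*0.66^i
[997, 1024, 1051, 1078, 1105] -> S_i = 997 + 27*i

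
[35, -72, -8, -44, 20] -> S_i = Random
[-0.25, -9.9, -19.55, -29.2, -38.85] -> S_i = -0.25 + -9.65*i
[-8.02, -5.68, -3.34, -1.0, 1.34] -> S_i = -8.02 + 2.34*i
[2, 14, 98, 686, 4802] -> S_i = 2*7^i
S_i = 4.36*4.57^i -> [4.36, 19.93, 91.06, 416.14, 1901.74]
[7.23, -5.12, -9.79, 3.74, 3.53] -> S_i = Random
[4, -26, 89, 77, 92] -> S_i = Random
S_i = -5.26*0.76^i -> [-5.26, -4.0, -3.04, -2.31, -1.75]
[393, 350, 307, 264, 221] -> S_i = 393 + -43*i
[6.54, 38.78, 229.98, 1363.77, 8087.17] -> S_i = 6.54*5.93^i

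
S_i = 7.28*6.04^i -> [7.28, 43.97, 265.59, 1604.14, 9689.0]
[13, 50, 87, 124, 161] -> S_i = 13 + 37*i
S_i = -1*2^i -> [-1, -2, -4, -8, -16]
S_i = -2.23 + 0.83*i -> [-2.23, -1.4, -0.57, 0.26, 1.09]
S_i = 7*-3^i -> [7, -21, 63, -189, 567]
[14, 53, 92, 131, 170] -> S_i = 14 + 39*i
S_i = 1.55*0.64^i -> [1.55, 0.99, 0.63, 0.41, 0.26]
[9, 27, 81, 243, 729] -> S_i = 9*3^i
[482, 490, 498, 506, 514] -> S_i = 482 + 8*i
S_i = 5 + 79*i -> [5, 84, 163, 242, 321]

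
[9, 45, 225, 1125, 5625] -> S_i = 9*5^i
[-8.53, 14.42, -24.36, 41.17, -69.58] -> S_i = -8.53*(-1.69)^i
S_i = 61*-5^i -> [61, -305, 1525, -7625, 38125]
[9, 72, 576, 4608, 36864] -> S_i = 9*8^i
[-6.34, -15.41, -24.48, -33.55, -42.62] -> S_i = -6.34 + -9.07*i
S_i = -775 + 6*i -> [-775, -769, -763, -757, -751]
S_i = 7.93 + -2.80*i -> [7.93, 5.13, 2.33, -0.47, -3.27]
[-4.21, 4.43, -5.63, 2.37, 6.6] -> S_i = Random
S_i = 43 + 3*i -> [43, 46, 49, 52, 55]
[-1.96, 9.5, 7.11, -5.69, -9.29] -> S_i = Random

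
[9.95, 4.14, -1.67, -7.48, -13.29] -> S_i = 9.95 + -5.81*i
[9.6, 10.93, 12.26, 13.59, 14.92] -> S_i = 9.60 + 1.33*i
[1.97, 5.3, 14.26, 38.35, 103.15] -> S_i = 1.97*2.69^i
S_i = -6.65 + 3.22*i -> [-6.65, -3.43, -0.21, 3.01, 6.23]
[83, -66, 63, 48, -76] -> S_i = Random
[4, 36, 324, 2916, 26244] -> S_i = 4*9^i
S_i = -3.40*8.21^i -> [-3.4, -27.91, -229.17, -1881.52, -15447.26]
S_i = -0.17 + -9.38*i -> [-0.17, -9.55, -18.93, -28.31, -37.69]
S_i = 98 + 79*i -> [98, 177, 256, 335, 414]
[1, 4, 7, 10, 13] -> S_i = 1 + 3*i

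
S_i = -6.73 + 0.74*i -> [-6.73, -5.99, -5.25, -4.51, -3.77]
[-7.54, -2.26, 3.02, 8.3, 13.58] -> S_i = -7.54 + 5.28*i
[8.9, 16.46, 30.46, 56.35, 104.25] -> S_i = 8.90*1.85^i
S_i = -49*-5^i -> [-49, 245, -1225, 6125, -30625]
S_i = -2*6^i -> [-2, -12, -72, -432, -2592]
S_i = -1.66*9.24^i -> [-1.66, -15.34, -141.73, -1309.56, -12100.3]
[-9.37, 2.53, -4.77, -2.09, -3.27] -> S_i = Random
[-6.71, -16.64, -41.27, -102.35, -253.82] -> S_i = -6.71*2.48^i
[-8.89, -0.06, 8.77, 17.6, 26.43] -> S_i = -8.89 + 8.83*i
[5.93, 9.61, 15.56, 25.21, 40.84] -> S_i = 5.93*1.62^i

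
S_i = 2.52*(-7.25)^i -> [2.52, -18.27, 132.46, -960.32, 6962.3]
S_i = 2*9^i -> [2, 18, 162, 1458, 13122]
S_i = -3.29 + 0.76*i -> [-3.29, -2.53, -1.77, -1.01, -0.25]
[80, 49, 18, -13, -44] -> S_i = 80 + -31*i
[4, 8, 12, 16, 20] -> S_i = 4 + 4*i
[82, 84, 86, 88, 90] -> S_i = 82 + 2*i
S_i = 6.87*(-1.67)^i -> [6.87, -11.47, 19.16, -32.0, 53.43]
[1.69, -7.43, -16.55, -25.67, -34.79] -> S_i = 1.69 + -9.12*i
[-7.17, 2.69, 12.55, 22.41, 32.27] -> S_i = -7.17 + 9.86*i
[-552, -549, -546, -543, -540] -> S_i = -552 + 3*i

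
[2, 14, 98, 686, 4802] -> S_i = 2*7^i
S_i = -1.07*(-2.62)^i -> [-1.07, 2.8, -7.34, 19.24, -50.42]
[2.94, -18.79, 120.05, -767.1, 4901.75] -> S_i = 2.94*(-6.39)^i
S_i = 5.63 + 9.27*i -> [5.63, 14.9, 24.17, 33.44, 42.71]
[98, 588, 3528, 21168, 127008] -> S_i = 98*6^i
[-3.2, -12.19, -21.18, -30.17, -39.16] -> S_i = -3.20 + -8.99*i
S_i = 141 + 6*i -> [141, 147, 153, 159, 165]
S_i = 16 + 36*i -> [16, 52, 88, 124, 160]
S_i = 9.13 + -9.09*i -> [9.13, 0.04, -9.05, -18.14, -27.23]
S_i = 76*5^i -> [76, 380, 1900, 9500, 47500]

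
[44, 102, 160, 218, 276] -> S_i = 44 + 58*i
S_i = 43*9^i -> [43, 387, 3483, 31347, 282123]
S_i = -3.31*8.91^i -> [-3.31, -29.49, -262.77, -2341.32, -20861.18]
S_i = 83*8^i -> [83, 664, 5312, 42496, 339968]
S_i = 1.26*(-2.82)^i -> [1.26, -3.55, 10.02, -28.26, 79.68]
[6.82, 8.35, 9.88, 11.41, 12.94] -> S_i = 6.82 + 1.53*i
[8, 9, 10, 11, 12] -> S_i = 8 + 1*i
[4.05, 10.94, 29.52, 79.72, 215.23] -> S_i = 4.05*2.70^i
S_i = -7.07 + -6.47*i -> [-7.07, -13.54, -20.01, -26.48, -32.95]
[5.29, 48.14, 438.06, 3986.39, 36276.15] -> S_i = 5.29*9.10^i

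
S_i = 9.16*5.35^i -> [9.16, 49.01, 262.18, 1402.67, 7504.31]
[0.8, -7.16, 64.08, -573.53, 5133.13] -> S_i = 0.80*(-8.95)^i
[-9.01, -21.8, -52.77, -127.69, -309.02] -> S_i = -9.01*2.42^i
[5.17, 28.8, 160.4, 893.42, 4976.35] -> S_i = 5.17*5.57^i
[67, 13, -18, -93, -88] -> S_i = Random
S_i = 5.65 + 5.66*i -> [5.65, 11.31, 16.97, 22.63, 28.29]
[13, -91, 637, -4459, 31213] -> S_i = 13*-7^i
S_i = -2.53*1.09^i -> [-2.53, -2.76, -3.01, -3.28, -3.57]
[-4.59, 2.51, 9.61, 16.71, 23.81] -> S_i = -4.59 + 7.10*i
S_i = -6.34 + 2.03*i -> [-6.34, -4.31, -2.28, -0.25, 1.78]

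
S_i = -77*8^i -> [-77, -616, -4928, -39424, -315392]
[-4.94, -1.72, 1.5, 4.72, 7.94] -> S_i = -4.94 + 3.22*i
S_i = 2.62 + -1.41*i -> [2.62, 1.21, -0.2, -1.61, -3.02]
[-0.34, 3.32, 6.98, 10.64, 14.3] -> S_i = -0.34 + 3.66*i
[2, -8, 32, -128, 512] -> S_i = 2*-4^i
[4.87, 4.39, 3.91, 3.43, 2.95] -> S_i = 4.87 + -0.48*i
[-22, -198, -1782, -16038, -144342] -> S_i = -22*9^i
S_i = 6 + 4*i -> [6, 10, 14, 18, 22]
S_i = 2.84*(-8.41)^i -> [2.84, -23.88, 200.87, -1689.3, 14207.0]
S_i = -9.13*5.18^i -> [-9.13, -47.29, -244.98, -1269.0, -6573.4]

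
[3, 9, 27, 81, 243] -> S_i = 3*3^i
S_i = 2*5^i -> [2, 10, 50, 250, 1250]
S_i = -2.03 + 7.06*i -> [-2.03, 5.03, 12.09, 19.15, 26.21]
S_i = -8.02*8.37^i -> [-8.02, -67.13, -561.86, -4702.74, -39361.91]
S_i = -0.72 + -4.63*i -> [-0.72, -5.35, -9.98, -14.61, -19.24]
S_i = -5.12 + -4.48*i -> [-5.12, -9.6, -14.08, -18.56, -23.04]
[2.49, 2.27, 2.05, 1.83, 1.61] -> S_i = 2.49 + -0.22*i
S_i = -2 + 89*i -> [-2, 87, 176, 265, 354]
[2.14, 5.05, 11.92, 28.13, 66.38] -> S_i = 2.14*2.36^i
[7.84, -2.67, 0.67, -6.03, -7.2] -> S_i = Random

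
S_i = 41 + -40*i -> [41, 1, -39, -79, -119]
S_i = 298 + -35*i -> [298, 263, 228, 193, 158]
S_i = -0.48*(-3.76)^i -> [-0.48, 1.8, -6.79, 25.52, -95.94]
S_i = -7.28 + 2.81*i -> [-7.28, -4.47, -1.66, 1.15, 3.96]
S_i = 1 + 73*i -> [1, 74, 147, 220, 293]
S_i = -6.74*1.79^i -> [-6.74, -12.06, -21.6, -38.66, -69.19]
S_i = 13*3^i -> [13, 39, 117, 351, 1053]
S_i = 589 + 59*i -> [589, 648, 707, 766, 825]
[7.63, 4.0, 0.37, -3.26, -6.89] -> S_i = 7.63 + -3.63*i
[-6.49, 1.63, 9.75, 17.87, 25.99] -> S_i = -6.49 + 8.12*i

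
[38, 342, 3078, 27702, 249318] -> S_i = 38*9^i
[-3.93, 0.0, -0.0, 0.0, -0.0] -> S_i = -3.93*-0.00^i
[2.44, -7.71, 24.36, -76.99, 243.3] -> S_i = 2.44*(-3.16)^i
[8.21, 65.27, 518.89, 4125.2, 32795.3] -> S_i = 8.21*7.95^i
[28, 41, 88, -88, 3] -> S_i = Random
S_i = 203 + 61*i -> [203, 264, 325, 386, 447]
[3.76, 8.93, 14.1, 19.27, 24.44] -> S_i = 3.76 + 5.17*i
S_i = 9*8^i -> [9, 72, 576, 4608, 36864]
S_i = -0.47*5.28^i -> [-0.47, -2.48, -13.1, -69.18, -365.29]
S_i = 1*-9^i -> [1, -9, 81, -729, 6561]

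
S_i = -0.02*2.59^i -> [-0.02, -0.05, -0.13, -0.35, -0.9]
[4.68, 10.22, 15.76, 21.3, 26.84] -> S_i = 4.68 + 5.54*i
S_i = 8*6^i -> [8, 48, 288, 1728, 10368]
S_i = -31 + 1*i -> [-31, -30, -29, -28, -27]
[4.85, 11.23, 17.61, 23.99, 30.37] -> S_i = 4.85 + 6.38*i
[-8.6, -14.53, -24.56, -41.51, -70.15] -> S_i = -8.60*1.69^i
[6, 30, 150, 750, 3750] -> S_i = 6*5^i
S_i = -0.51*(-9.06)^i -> [-0.51, 4.62, -41.86, 379.28, -3436.24]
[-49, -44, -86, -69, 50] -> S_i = Random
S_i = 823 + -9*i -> [823, 814, 805, 796, 787]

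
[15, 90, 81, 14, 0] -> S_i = Random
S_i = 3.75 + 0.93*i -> [3.75, 4.68, 5.61, 6.54, 7.47]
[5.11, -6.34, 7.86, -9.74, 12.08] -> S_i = 5.11*(-1.24)^i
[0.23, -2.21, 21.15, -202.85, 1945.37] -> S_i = 0.23*(-9.59)^i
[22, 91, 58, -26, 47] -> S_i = Random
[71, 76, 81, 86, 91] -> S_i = 71 + 5*i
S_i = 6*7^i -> [6, 42, 294, 2058, 14406]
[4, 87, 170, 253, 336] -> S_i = 4 + 83*i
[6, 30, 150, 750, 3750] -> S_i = 6*5^i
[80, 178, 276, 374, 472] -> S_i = 80 + 98*i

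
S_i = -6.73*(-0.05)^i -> [-6.73, 0.34, -0.02, 0.0, -0.0]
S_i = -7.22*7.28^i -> [-7.22, -52.56, -382.65, -2785.68, -20279.76]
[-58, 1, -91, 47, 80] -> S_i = Random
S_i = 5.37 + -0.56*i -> [5.37, 4.81, 4.25, 3.69, 3.13]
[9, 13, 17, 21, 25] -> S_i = 9 + 4*i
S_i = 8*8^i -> [8, 64, 512, 4096, 32768]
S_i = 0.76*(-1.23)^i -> [0.76, -0.93, 1.15, -1.41, 1.74]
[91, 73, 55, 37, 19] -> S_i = 91 + -18*i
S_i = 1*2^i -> [1, 2, 4, 8, 16]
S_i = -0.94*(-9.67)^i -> [-0.94, 9.09, -87.9, 849.98, -8219.28]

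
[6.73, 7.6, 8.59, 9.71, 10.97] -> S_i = 6.73*1.13^i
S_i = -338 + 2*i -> [-338, -336, -334, -332, -330]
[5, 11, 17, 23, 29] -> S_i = 5 + 6*i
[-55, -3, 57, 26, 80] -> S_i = Random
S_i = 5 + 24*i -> [5, 29, 53, 77, 101]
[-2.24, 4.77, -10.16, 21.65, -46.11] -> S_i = -2.24*(-2.13)^i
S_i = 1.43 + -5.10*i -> [1.43, -3.67, -8.77, -13.87, -18.97]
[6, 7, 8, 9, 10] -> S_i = 6 + 1*i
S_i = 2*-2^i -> [2, -4, 8, -16, 32]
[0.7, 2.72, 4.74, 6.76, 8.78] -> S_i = 0.70 + 2.02*i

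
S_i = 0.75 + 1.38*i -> [0.75, 2.13, 3.51, 4.89, 6.27]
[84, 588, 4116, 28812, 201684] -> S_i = 84*7^i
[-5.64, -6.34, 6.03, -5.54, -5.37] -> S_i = Random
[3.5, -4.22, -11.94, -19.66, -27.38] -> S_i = 3.50 + -7.72*i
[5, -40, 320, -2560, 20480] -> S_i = 5*-8^i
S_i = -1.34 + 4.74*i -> [-1.34, 3.4, 8.14, 12.88, 17.62]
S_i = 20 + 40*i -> [20, 60, 100, 140, 180]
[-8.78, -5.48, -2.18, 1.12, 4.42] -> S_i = -8.78 + 3.30*i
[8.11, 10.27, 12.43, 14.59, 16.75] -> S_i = 8.11 + 2.16*i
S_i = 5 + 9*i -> [5, 14, 23, 32, 41]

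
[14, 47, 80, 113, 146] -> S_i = 14 + 33*i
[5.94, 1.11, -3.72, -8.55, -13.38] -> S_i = 5.94 + -4.83*i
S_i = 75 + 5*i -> [75, 80, 85, 90, 95]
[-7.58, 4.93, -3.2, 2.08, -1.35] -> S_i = -7.58*(-0.65)^i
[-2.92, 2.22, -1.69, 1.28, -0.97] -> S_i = -2.92*(-0.76)^i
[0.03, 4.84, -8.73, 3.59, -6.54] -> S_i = Random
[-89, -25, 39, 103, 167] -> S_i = -89 + 64*i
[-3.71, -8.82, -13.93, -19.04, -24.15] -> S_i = -3.71 + -5.11*i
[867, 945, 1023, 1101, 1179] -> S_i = 867 + 78*i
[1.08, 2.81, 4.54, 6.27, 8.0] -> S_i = 1.08 + 1.73*i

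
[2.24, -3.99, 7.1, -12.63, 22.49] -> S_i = 2.24*(-1.78)^i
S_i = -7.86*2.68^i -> [-7.86, -21.06, -56.45, -151.3, -405.47]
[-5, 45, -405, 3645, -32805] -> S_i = -5*-9^i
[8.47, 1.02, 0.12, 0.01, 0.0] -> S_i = 8.47*0.12^i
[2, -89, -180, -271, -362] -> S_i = 2 + -91*i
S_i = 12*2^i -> [12, 24, 48, 96, 192]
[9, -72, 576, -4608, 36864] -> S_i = 9*-8^i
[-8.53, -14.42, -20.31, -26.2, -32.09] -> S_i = -8.53 + -5.89*i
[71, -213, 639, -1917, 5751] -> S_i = 71*-3^i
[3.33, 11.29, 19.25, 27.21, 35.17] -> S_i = 3.33 + 7.96*i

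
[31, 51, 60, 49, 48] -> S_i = Random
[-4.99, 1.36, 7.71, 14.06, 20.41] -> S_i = -4.99 + 6.35*i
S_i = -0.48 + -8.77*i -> [-0.48, -9.25, -18.02, -26.79, -35.56]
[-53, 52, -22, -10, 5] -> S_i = Random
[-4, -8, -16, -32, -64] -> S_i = -4*2^i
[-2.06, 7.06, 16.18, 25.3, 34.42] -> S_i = -2.06 + 9.12*i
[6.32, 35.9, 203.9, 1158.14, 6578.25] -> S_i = 6.32*5.68^i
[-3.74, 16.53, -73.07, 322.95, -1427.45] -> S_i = -3.74*(-4.42)^i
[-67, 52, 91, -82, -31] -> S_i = Random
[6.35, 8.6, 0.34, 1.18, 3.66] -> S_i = Random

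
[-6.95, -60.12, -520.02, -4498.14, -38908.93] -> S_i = -6.95*8.65^i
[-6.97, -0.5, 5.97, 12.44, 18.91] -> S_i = -6.97 + 6.47*i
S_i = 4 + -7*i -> [4, -3, -10, -17, -24]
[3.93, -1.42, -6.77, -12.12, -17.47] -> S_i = 3.93 + -5.35*i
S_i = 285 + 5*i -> [285, 290, 295, 300, 305]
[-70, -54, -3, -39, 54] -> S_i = Random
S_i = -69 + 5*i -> [-69, -64, -59, -54, -49]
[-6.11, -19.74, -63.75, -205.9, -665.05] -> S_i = -6.11*3.23^i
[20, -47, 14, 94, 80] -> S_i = Random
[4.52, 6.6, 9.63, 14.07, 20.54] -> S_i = 4.52*1.46^i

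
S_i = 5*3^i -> [5, 15, 45, 135, 405]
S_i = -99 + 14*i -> [-99, -85, -71, -57, -43]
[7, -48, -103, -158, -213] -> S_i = 7 + -55*i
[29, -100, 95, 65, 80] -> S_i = Random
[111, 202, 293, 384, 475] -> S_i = 111 + 91*i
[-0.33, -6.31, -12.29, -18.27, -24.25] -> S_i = -0.33 + -5.98*i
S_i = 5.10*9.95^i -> [5.1, 50.74, 504.91, 5023.88, 49987.62]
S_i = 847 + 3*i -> [847, 850, 853, 856, 859]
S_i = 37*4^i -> [37, 148, 592, 2368, 9472]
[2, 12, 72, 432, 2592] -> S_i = 2*6^i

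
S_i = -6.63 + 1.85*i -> [-6.63, -4.78, -2.93, -1.08, 0.77]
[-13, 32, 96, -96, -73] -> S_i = Random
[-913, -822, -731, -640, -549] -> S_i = -913 + 91*i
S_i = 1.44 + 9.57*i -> [1.44, 11.01, 20.58, 30.15, 39.72]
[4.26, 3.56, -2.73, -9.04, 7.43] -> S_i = Random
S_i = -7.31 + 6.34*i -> [-7.31, -0.97, 5.37, 11.71, 18.05]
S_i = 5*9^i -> [5, 45, 405, 3645, 32805]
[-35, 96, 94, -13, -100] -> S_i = Random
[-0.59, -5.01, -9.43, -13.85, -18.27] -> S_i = -0.59 + -4.42*i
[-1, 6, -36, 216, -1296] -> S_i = -1*-6^i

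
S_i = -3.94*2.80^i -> [-3.94, -11.03, -30.89, -86.49, -242.17]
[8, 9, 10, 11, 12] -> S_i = 8 + 1*i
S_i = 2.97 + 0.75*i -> [2.97, 3.72, 4.47, 5.22, 5.97]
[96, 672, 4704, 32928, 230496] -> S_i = 96*7^i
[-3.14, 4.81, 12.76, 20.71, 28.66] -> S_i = -3.14 + 7.95*i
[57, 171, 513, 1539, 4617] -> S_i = 57*3^i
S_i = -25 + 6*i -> [-25, -19, -13, -7, -1]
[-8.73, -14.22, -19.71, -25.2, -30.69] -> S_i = -8.73 + -5.49*i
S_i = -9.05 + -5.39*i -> [-9.05, -14.44, -19.83, -25.22, -30.61]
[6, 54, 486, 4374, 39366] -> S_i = 6*9^i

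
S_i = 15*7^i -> [15, 105, 735, 5145, 36015]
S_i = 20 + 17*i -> [20, 37, 54, 71, 88]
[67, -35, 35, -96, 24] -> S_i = Random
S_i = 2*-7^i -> [2, -14, 98, -686, 4802]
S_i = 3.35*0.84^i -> [3.35, 2.81, 2.36, 1.99, 1.67]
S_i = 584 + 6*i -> [584, 590, 596, 602, 608]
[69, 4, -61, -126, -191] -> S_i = 69 + -65*i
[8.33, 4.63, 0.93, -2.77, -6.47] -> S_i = 8.33 + -3.70*i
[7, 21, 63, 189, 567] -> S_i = 7*3^i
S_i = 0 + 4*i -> [0, 4, 8, 12, 16]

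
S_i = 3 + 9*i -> [3, 12, 21, 30, 39]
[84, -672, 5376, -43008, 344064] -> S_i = 84*-8^i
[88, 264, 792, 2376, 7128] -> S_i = 88*3^i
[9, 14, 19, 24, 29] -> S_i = 9 + 5*i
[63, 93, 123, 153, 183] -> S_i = 63 + 30*i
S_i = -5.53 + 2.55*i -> [-5.53, -2.98, -0.43, 2.12, 4.67]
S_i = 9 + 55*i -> [9, 64, 119, 174, 229]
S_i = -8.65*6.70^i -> [-8.65, -57.96, -388.3, -2601.6, -17430.72]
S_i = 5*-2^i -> [5, -10, 20, -40, 80]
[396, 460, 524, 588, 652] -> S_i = 396 + 64*i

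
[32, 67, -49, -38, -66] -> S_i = Random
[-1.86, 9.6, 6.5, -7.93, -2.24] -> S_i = Random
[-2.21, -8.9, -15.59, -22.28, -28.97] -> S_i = -2.21 + -6.69*i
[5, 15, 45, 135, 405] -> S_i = 5*3^i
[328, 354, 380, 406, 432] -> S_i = 328 + 26*i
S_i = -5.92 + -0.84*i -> [-5.92, -6.76, -7.6, -8.44, -9.28]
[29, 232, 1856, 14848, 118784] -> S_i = 29*8^i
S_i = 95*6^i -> [95, 570, 3420, 20520, 123120]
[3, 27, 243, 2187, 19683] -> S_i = 3*9^i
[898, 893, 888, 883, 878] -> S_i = 898 + -5*i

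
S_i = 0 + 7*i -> [0, 7, 14, 21, 28]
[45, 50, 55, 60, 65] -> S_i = 45 + 5*i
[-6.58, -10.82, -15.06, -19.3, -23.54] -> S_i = -6.58 + -4.24*i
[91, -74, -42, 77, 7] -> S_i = Random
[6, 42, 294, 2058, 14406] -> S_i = 6*7^i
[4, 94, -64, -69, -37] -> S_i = Random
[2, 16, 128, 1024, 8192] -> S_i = 2*8^i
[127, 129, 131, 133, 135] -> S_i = 127 + 2*i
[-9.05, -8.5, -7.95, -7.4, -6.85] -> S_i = -9.05 + 0.55*i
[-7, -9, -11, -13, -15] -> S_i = -7 + -2*i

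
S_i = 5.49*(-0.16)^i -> [5.49, -0.88, 0.14, -0.02, 0.0]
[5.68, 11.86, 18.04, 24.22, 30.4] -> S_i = 5.68 + 6.18*i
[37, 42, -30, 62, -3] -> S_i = Random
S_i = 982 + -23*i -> [982, 959, 936, 913, 890]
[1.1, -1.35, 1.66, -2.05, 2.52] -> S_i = 1.10*(-1.23)^i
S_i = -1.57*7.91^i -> [-1.57, -12.42, -98.23, -777.01, -6146.18]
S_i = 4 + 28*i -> [4, 32, 60, 88, 116]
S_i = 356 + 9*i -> [356, 365, 374, 383, 392]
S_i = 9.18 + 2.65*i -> [9.18, 11.83, 14.48, 17.13, 19.78]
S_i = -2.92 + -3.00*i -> [-2.92, -5.92, -8.92, -11.92, -14.92]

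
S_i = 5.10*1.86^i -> [5.1, 9.49, 17.64, 32.82, 61.04]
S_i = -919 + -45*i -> [-919, -964, -1009, -1054, -1099]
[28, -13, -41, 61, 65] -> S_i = Random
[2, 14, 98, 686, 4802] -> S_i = 2*7^i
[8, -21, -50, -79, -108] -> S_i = 8 + -29*i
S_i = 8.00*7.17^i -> [8.0, 57.36, 411.27, 2948.81, 21143.0]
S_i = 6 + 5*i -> [6, 11, 16, 21, 26]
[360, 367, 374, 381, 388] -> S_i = 360 + 7*i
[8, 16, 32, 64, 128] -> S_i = 8*2^i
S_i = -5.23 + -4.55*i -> [-5.23, -9.78, -14.33, -18.88, -23.43]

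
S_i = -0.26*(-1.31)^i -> [-0.26, 0.34, -0.45, 0.58, -0.77]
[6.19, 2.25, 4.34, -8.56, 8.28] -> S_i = Random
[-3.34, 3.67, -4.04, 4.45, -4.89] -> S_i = -3.34*(-1.10)^i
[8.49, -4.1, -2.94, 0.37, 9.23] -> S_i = Random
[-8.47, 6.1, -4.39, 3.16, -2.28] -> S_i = -8.47*(-0.72)^i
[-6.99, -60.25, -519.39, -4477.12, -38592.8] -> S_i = -6.99*8.62^i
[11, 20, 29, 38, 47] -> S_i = 11 + 9*i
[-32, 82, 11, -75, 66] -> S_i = Random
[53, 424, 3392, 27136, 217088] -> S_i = 53*8^i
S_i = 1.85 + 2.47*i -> [1.85, 4.32, 6.79, 9.26, 11.73]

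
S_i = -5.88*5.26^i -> [-5.88, -30.93, -162.69, -855.73, -4501.12]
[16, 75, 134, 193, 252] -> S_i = 16 + 59*i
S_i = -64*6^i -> [-64, -384, -2304, -13824, -82944]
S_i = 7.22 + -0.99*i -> [7.22, 6.23, 5.24, 4.25, 3.26]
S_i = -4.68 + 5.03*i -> [-4.68, 0.35, 5.38, 10.41, 15.44]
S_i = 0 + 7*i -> [0, 7, 14, 21, 28]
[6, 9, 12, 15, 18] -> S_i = 6 + 3*i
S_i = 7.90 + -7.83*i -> [7.9, 0.07, -7.76, -15.59, -23.42]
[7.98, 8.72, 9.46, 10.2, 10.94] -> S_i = 7.98 + 0.74*i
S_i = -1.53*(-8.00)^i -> [-1.53, 12.24, -97.92, 783.36, -6266.88]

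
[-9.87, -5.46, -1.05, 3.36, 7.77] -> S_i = -9.87 + 4.41*i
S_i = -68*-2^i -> [-68, 136, -272, 544, -1088]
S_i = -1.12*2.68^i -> [-1.12, -3.0, -8.04, -21.56, -57.78]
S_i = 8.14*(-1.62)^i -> [8.14, -13.19, 21.36, -34.61, 56.06]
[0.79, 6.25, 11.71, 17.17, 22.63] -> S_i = 0.79 + 5.46*i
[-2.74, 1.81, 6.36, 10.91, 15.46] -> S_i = -2.74 + 4.55*i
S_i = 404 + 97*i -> [404, 501, 598, 695, 792]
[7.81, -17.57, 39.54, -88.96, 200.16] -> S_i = 7.81*(-2.25)^i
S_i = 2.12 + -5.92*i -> [2.12, -3.8, -9.72, -15.64, -21.56]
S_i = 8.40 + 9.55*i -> [8.4, 17.95, 27.5, 37.05, 46.6]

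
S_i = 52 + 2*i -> [52, 54, 56, 58, 60]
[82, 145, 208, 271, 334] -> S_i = 82 + 63*i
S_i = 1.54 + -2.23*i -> [1.54, -0.69, -2.92, -5.15, -7.38]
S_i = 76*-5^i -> [76, -380, 1900, -9500, 47500]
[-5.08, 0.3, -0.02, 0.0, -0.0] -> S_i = -5.08*(-0.06)^i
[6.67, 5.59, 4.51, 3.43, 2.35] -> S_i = 6.67 + -1.08*i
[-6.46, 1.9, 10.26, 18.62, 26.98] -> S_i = -6.46 + 8.36*i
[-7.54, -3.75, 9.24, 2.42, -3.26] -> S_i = Random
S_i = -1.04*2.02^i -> [-1.04, -2.1, -4.24, -8.57, -17.32]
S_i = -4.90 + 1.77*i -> [-4.9, -3.13, -1.36, 0.41, 2.18]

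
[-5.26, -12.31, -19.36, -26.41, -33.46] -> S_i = -5.26 + -7.05*i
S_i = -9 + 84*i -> [-9, 75, 159, 243, 327]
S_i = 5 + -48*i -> [5, -43, -91, -139, -187]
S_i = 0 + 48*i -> [0, 48, 96, 144, 192]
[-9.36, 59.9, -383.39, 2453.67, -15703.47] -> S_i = -9.36*(-6.40)^i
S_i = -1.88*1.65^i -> [-1.88, -3.1, -5.12, -8.45, -13.93]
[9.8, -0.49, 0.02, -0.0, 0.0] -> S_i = 9.80*(-0.05)^i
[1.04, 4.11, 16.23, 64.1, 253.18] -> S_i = 1.04*3.95^i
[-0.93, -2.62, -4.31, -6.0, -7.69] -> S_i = -0.93 + -1.69*i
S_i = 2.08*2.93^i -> [2.08, 6.09, 17.86, 52.32, 153.3]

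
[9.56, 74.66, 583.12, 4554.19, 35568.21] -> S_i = 9.56*7.81^i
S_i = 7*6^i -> [7, 42, 252, 1512, 9072]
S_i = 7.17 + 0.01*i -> [7.17, 7.18, 7.19, 7.2, 7.21]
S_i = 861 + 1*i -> [861, 862, 863, 864, 865]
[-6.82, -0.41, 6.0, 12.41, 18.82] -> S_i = -6.82 + 6.41*i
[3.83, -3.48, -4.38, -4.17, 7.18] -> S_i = Random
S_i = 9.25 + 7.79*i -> [9.25, 17.04, 24.83, 32.62, 40.41]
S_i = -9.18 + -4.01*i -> [-9.18, -13.19, -17.2, -21.21, -25.22]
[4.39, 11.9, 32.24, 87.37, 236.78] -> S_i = 4.39*2.71^i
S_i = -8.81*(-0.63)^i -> [-8.81, 5.55, -3.5, 2.2, -1.39]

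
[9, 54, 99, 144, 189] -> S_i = 9 + 45*i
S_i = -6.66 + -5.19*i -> [-6.66, -11.85, -17.04, -22.23, -27.42]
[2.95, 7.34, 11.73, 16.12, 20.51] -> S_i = 2.95 + 4.39*i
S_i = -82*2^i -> [-82, -164, -328, -656, -1312]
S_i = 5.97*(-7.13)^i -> [5.97, -42.57, 303.5, -2163.93, 15428.81]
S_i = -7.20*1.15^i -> [-7.2, -8.28, -9.52, -10.95, -12.59]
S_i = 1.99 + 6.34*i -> [1.99, 8.33, 14.67, 21.01, 27.35]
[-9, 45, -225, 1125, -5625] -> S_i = -9*-5^i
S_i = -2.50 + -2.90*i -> [-2.5, -5.4, -8.3, -11.2, -14.1]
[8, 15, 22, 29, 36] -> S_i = 8 + 7*i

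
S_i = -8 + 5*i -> [-8, -3, 2, 7, 12]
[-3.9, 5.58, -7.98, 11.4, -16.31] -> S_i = -3.90*(-1.43)^i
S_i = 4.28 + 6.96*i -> [4.28, 11.24, 18.2, 25.16, 32.12]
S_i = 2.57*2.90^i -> [2.57, 7.45, 21.61, 62.68, 181.77]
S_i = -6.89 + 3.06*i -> [-6.89, -3.83, -0.77, 2.29, 5.35]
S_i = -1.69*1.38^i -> [-1.69, -2.33, -3.22, -4.44, -6.13]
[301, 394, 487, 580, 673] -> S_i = 301 + 93*i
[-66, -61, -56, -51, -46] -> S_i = -66 + 5*i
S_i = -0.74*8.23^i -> [-0.74, -6.09, -50.12, -412.51, -3394.93]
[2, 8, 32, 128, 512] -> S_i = 2*4^i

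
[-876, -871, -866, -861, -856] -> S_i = -876 + 5*i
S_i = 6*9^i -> [6, 54, 486, 4374, 39366]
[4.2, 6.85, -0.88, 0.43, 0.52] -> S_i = Random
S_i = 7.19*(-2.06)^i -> [7.19, -14.81, 30.51, -62.85, 129.48]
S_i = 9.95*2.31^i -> [9.95, 22.98, 53.09, 122.65, 283.32]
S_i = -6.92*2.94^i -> [-6.92, -20.34, -59.81, -175.85, -517.01]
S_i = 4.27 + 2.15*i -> [4.27, 6.42, 8.57, 10.72, 12.87]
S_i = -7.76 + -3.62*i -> [-7.76, -11.38, -15.0, -18.62, -22.24]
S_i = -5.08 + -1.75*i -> [-5.08, -6.83, -8.58, -10.33, -12.08]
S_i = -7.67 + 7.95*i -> [-7.67, 0.28, 8.23, 16.18, 24.13]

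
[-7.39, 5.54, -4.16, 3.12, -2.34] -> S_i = -7.39*(-0.75)^i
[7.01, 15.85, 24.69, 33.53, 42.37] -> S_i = 7.01 + 8.84*i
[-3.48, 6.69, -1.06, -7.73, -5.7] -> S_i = Random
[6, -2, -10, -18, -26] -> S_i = 6 + -8*i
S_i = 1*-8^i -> [1, -8, 64, -512, 4096]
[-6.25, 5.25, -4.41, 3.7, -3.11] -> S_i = -6.25*(-0.84)^i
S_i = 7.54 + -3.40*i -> [7.54, 4.14, 0.74, -2.66, -6.06]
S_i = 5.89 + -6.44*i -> [5.89, -0.55, -6.99, -13.43, -19.87]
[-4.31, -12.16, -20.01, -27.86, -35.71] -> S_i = -4.31 + -7.85*i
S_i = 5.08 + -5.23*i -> [5.08, -0.15, -5.38, -10.61, -15.84]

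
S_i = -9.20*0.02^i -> [-9.2, -0.18, -0.0, -0.0, -0.0]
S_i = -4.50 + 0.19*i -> [-4.5, -4.31, -4.12, -3.93, -3.74]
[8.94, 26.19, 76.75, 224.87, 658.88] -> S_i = 8.94*2.93^i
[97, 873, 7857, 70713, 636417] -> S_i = 97*9^i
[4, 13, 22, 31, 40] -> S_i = 4 + 9*i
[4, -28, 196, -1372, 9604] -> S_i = 4*-7^i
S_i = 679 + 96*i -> [679, 775, 871, 967, 1063]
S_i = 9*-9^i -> [9, -81, 729, -6561, 59049]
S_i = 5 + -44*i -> [5, -39, -83, -127, -171]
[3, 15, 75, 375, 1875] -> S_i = 3*5^i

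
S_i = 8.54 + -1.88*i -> [8.54, 6.66, 4.78, 2.9, 1.02]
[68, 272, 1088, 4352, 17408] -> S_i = 68*4^i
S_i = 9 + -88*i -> [9, -79, -167, -255, -343]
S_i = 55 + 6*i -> [55, 61, 67, 73, 79]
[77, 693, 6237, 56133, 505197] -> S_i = 77*9^i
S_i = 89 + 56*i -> [89, 145, 201, 257, 313]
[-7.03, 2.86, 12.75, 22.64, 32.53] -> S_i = -7.03 + 9.89*i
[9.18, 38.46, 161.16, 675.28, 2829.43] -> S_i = 9.18*4.19^i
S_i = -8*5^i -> [-8, -40, -200, -1000, -5000]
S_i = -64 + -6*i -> [-64, -70, -76, -82, -88]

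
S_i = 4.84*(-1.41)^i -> [4.84, -6.82, 9.62, -13.57, 19.13]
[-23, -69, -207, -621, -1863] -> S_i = -23*3^i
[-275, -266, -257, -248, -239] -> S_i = -275 + 9*i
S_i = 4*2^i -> [4, 8, 16, 32, 64]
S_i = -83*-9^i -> [-83, 747, -6723, 60507, -544563]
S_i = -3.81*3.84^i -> [-3.81, -14.63, -56.18, -215.73, -828.42]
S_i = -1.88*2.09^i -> [-1.88, -3.93, -8.21, -17.16, -35.87]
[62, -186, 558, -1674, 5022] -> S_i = 62*-3^i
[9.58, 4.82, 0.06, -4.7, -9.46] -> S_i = 9.58 + -4.76*i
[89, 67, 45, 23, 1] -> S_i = 89 + -22*i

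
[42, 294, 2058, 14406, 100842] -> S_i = 42*7^i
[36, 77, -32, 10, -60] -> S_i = Random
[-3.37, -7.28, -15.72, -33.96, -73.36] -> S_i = -3.37*2.16^i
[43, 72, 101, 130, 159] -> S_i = 43 + 29*i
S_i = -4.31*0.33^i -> [-4.31, -1.42, -0.47, -0.15, -0.05]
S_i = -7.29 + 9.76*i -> [-7.29, 2.47, 12.23, 21.99, 31.75]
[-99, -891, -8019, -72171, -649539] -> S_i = -99*9^i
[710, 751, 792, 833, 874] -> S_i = 710 + 41*i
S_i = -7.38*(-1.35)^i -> [-7.38, 9.96, -13.45, 18.16, -24.51]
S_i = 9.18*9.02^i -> [9.18, 82.8, 746.89, 6736.93, 60767.14]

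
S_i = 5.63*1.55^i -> [5.63, 8.73, 13.53, 20.97, 32.5]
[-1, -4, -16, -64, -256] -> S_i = -1*4^i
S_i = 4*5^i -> [4, 20, 100, 500, 2500]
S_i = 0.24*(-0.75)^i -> [0.24, -0.18, 0.14, -0.1, 0.08]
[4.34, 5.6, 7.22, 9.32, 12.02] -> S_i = 4.34*1.29^i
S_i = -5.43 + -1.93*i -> [-5.43, -7.36, -9.29, -11.22, -13.15]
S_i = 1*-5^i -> [1, -5, 25, -125, 625]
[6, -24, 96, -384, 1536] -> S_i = 6*-4^i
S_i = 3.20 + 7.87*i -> [3.2, 11.07, 18.94, 26.81, 34.68]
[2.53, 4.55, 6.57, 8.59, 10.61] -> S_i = 2.53 + 2.02*i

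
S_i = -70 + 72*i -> [-70, 2, 74, 146, 218]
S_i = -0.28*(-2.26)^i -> [-0.28, 0.63, -1.43, 3.23, -7.3]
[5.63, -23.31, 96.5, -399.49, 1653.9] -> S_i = 5.63*(-4.14)^i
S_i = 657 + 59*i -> [657, 716, 775, 834, 893]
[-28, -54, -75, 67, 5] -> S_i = Random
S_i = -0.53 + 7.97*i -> [-0.53, 7.44, 15.41, 23.38, 31.35]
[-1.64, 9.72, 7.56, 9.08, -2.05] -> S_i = Random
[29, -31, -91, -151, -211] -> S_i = 29 + -60*i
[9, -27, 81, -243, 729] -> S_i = 9*-3^i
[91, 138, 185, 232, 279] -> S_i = 91 + 47*i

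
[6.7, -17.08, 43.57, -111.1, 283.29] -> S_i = 6.70*(-2.55)^i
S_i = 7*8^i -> [7, 56, 448, 3584, 28672]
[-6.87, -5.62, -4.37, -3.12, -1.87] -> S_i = -6.87 + 1.25*i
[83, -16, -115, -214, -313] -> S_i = 83 + -99*i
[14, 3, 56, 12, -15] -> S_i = Random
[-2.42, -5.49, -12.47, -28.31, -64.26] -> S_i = -2.42*2.27^i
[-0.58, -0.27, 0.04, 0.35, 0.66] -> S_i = -0.58 + 0.31*i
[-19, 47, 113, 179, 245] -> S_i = -19 + 66*i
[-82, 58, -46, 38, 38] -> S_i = Random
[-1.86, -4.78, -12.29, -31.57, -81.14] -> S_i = -1.86*2.57^i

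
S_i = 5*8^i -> [5, 40, 320, 2560, 20480]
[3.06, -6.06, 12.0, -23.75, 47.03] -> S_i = 3.06*(-1.98)^i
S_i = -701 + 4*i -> [-701, -697, -693, -689, -685]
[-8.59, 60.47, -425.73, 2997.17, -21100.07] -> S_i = -8.59*(-7.04)^i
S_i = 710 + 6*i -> [710, 716, 722, 728, 734]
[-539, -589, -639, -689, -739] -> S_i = -539 + -50*i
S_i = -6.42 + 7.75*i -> [-6.42, 1.33, 9.08, 16.83, 24.58]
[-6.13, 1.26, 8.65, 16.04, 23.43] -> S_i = -6.13 + 7.39*i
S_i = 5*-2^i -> [5, -10, 20, -40, 80]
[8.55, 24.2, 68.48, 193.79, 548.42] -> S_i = 8.55*2.83^i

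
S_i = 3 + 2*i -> [3, 5, 7, 9, 11]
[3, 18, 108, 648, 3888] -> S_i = 3*6^i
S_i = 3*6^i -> [3, 18, 108, 648, 3888]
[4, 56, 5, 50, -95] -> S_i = Random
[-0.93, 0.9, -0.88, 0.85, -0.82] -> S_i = -0.93*(-0.97)^i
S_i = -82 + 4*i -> [-82, -78, -74, -70, -66]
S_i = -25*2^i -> [-25, -50, -100, -200, -400]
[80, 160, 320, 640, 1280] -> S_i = 80*2^i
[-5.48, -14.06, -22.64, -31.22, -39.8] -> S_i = -5.48 + -8.58*i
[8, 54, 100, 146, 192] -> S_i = 8 + 46*i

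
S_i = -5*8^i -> [-5, -40, -320, -2560, -20480]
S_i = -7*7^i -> [-7, -49, -343, -2401, -16807]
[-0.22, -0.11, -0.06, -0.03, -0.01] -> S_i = -0.22*0.51^i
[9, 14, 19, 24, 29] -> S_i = 9 + 5*i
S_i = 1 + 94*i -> [1, 95, 189, 283, 377]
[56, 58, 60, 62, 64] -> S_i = 56 + 2*i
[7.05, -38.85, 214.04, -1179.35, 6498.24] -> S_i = 7.05*(-5.51)^i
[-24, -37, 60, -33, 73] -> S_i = Random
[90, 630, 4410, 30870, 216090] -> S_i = 90*7^i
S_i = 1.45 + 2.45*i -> [1.45, 3.9, 6.35, 8.8, 11.25]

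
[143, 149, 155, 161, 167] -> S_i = 143 + 6*i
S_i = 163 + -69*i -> [163, 94, 25, -44, -113]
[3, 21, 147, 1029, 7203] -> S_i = 3*7^i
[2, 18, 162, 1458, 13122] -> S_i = 2*9^i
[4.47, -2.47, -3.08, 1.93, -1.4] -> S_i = Random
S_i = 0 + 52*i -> [0, 52, 104, 156, 208]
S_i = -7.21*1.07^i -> [-7.21, -7.71, -8.25, -8.83, -9.45]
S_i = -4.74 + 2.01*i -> [-4.74, -2.73, -0.72, 1.29, 3.3]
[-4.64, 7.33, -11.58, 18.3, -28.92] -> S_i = -4.64*(-1.58)^i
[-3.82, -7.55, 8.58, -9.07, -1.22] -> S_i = Random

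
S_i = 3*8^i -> [3, 24, 192, 1536, 12288]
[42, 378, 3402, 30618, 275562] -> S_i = 42*9^i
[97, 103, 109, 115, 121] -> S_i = 97 + 6*i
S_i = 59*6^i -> [59, 354, 2124, 12744, 76464]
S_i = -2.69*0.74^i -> [-2.69, -1.99, -1.47, -1.09, -0.81]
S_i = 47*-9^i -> [47, -423, 3807, -34263, 308367]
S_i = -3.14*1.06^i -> [-3.14, -3.33, -3.53, -3.74, -3.96]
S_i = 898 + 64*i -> [898, 962, 1026, 1090, 1154]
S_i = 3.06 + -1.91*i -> [3.06, 1.15, -0.76, -2.67, -4.58]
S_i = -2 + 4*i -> [-2, 2, 6, 10, 14]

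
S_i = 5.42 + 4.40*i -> [5.42, 9.82, 14.22, 18.62, 23.02]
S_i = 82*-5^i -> [82, -410, 2050, -10250, 51250]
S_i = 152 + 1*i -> [152, 153, 154, 155, 156]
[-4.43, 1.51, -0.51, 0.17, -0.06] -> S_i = -4.43*(-0.34)^i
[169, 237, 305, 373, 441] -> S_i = 169 + 68*i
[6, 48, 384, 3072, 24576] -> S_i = 6*8^i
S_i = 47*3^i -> [47, 141, 423, 1269, 3807]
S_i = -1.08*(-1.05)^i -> [-1.08, 1.13, -1.19, 1.25, -1.31]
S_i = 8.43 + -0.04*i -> [8.43, 8.39, 8.35, 8.31, 8.27]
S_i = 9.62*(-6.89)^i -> [9.62, -66.28, 456.68, -3146.54, 21679.63]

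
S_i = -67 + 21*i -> [-67, -46, -25, -4, 17]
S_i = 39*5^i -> [39, 195, 975, 4875, 24375]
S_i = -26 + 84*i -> [-26, 58, 142, 226, 310]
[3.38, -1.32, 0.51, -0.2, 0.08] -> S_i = 3.38*(-0.39)^i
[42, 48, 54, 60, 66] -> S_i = 42 + 6*i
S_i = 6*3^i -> [6, 18, 54, 162, 486]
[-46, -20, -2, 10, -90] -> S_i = Random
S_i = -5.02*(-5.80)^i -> [-5.02, 29.12, -168.87, 979.46, -5680.88]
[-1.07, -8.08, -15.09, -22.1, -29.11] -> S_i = -1.07 + -7.01*i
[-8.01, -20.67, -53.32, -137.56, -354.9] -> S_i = -8.01*2.58^i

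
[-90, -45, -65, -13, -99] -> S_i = Random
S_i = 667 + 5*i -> [667, 672, 677, 682, 687]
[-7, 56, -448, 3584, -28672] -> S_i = -7*-8^i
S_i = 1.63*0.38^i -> [1.63, 0.62, 0.24, 0.09, 0.03]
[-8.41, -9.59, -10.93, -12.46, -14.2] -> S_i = -8.41*1.14^i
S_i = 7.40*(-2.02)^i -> [7.4, -14.95, 30.19, -60.99, 123.21]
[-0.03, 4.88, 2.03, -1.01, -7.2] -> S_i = Random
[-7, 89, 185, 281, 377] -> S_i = -7 + 96*i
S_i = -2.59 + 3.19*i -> [-2.59, 0.6, 3.79, 6.98, 10.17]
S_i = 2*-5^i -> [2, -10, 50, -250, 1250]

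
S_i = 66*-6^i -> [66, -396, 2376, -14256, 85536]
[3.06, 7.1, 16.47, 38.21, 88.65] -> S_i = 3.06*2.32^i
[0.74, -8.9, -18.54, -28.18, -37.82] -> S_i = 0.74 + -9.64*i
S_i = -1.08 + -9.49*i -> [-1.08, -10.57, -20.06, -29.55, -39.04]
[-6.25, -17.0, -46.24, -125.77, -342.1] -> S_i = -6.25*2.72^i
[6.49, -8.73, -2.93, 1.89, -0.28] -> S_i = Random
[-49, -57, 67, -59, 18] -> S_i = Random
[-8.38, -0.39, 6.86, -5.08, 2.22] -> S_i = Random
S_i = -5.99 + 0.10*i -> [-5.99, -5.89, -5.79, -5.69, -5.59]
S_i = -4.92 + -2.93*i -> [-4.92, -7.85, -10.78, -13.71, -16.64]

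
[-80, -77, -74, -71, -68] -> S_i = -80 + 3*i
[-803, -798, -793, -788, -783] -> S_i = -803 + 5*i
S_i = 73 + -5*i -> [73, 68, 63, 58, 53]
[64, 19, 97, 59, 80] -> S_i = Random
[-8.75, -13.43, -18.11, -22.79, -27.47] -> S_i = -8.75 + -4.68*i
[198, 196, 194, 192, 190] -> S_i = 198 + -2*i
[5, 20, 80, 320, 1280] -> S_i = 5*4^i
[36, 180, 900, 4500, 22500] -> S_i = 36*5^i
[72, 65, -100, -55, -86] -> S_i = Random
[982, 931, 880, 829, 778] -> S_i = 982 + -51*i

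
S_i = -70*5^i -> [-70, -350, -1750, -8750, -43750]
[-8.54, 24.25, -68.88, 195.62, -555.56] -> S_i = -8.54*(-2.84)^i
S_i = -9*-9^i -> [-9, 81, -729, 6561, -59049]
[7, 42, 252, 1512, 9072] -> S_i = 7*6^i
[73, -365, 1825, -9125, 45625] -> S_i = 73*-5^i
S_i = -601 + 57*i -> [-601, -544, -487, -430, -373]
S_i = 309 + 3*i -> [309, 312, 315, 318, 321]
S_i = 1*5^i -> [1, 5, 25, 125, 625]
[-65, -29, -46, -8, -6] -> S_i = Random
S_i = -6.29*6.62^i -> [-6.29, -41.64, -275.66, -1824.84, -12080.44]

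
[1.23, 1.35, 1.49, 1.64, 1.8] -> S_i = 1.23*1.10^i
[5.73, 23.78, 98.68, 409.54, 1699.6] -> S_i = 5.73*4.15^i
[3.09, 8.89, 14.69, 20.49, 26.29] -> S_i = 3.09 + 5.80*i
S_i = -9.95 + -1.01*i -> [-9.95, -10.96, -11.97, -12.98, -13.99]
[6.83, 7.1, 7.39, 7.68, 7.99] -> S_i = 6.83*1.04^i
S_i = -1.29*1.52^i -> [-1.29, -1.96, -2.98, -4.53, -6.89]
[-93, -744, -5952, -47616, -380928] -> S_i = -93*8^i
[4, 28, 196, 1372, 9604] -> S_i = 4*7^i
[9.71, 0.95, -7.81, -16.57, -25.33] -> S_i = 9.71 + -8.76*i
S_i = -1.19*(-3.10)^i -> [-1.19, 3.69, -11.44, 35.45, -109.9]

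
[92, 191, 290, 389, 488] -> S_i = 92 + 99*i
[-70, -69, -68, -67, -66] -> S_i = -70 + 1*i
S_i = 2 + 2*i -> [2, 4, 6, 8, 10]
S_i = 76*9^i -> [76, 684, 6156, 55404, 498636]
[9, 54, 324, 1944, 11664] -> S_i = 9*6^i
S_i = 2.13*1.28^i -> [2.13, 2.73, 3.49, 4.47, 5.72]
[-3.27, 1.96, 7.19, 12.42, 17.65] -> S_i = -3.27 + 5.23*i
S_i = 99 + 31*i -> [99, 130, 161, 192, 223]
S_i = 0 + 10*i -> [0, 10, 20, 30, 40]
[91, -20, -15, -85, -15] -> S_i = Random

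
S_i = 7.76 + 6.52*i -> [7.76, 14.28, 20.8, 27.32, 33.84]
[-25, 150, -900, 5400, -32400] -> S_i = -25*-6^i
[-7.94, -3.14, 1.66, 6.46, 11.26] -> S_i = -7.94 + 4.80*i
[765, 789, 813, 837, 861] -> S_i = 765 + 24*i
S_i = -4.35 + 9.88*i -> [-4.35, 5.53, 15.41, 25.29, 35.17]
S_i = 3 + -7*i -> [3, -4, -11, -18, -25]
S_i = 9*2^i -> [9, 18, 36, 72, 144]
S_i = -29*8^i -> [-29, -232, -1856, -14848, -118784]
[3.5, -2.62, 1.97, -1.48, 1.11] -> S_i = 3.50*(-0.75)^i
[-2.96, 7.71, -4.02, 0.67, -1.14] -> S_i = Random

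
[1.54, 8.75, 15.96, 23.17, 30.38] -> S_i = 1.54 + 7.21*i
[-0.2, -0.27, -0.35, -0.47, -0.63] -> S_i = -0.20*1.33^i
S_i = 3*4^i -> [3, 12, 48, 192, 768]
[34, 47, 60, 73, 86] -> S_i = 34 + 13*i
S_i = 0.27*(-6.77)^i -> [0.27, -1.83, 12.37, -83.78, 567.18]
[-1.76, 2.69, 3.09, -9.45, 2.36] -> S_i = Random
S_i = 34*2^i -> [34, 68, 136, 272, 544]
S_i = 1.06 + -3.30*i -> [1.06, -2.24, -5.54, -8.84, -12.14]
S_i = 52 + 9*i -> [52, 61, 70, 79, 88]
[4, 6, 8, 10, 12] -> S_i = 4 + 2*i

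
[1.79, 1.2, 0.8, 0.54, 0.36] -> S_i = 1.79*0.67^i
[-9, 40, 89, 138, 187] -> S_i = -9 + 49*i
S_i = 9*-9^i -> [9, -81, 729, -6561, 59049]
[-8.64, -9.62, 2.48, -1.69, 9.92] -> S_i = Random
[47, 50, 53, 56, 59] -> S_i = 47 + 3*i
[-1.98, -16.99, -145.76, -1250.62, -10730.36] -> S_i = -1.98*8.58^i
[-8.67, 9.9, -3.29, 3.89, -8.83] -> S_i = Random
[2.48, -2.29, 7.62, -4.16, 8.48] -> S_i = Random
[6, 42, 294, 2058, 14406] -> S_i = 6*7^i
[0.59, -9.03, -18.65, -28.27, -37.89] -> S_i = 0.59 + -9.62*i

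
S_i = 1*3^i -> [1, 3, 9, 27, 81]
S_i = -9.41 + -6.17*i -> [-9.41, -15.58, -21.75, -27.92, -34.09]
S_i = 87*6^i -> [87, 522, 3132, 18792, 112752]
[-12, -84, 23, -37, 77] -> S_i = Random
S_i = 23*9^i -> [23, 207, 1863, 16767, 150903]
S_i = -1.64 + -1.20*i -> [-1.64, -2.84, -4.04, -5.24, -6.44]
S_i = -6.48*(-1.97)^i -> [-6.48, 12.77, -25.15, 49.54, -97.6]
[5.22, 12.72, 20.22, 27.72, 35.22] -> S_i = 5.22 + 7.50*i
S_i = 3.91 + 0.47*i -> [3.91, 4.38, 4.85, 5.32, 5.79]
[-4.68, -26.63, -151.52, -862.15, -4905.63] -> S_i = -4.68*5.69^i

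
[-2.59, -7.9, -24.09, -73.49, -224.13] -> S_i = -2.59*3.05^i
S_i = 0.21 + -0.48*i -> [0.21, -0.27, -0.75, -1.23, -1.71]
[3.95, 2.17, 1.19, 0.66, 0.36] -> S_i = 3.95*0.55^i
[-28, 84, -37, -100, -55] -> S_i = Random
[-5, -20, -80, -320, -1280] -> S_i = -5*4^i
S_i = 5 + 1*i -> [5, 6, 7, 8, 9]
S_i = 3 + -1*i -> [3, 2, 1, 0, -1]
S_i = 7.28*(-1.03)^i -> [7.28, -7.5, 7.72, -7.96, 8.19]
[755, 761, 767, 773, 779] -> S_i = 755 + 6*i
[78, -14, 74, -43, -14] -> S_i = Random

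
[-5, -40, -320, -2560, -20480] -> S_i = -5*8^i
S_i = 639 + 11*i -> [639, 650, 661, 672, 683]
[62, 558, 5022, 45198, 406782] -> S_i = 62*9^i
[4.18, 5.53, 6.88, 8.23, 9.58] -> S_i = 4.18 + 1.35*i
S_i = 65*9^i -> [65, 585, 5265, 47385, 426465]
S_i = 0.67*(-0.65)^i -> [0.67, -0.44, 0.28, -0.18, 0.12]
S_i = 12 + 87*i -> [12, 99, 186, 273, 360]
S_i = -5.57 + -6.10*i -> [-5.57, -11.67, -17.77, -23.87, -29.97]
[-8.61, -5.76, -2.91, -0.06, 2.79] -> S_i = -8.61 + 2.85*i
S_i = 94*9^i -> [94, 846, 7614, 68526, 616734]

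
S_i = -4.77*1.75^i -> [-4.77, -8.35, -14.61, -25.56, -44.74]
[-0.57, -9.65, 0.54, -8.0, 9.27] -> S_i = Random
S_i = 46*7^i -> [46, 322, 2254, 15778, 110446]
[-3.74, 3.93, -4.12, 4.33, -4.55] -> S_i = -3.74*(-1.05)^i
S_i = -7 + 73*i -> [-7, 66, 139, 212, 285]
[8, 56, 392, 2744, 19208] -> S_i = 8*7^i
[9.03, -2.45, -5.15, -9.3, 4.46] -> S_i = Random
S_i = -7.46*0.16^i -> [-7.46, -1.19, -0.19, -0.03, -0.0]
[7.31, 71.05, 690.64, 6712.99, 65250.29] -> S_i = 7.31*9.72^i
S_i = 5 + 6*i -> [5, 11, 17, 23, 29]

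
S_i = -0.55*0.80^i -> [-0.55, -0.44, -0.35, -0.28, -0.23]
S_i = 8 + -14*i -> [8, -6, -20, -34, -48]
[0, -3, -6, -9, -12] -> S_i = 0 + -3*i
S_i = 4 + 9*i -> [4, 13, 22, 31, 40]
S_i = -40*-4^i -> [-40, 160, -640, 2560, -10240]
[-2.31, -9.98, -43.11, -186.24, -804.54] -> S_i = -2.31*4.32^i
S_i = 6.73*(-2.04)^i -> [6.73, -13.73, 28.01, -57.14, 116.56]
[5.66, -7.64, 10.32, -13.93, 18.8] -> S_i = 5.66*(-1.35)^i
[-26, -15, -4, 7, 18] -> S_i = -26 + 11*i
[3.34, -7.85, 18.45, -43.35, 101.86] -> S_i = 3.34*(-2.35)^i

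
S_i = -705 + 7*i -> [-705, -698, -691, -684, -677]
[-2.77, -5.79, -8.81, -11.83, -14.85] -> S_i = -2.77 + -3.02*i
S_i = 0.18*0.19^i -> [0.18, 0.03, 0.01, 0.0, 0.0]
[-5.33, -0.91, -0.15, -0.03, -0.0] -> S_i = -5.33*0.17^i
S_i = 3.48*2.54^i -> [3.48, 8.84, 22.45, 57.03, 144.85]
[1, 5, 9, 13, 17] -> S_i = 1 + 4*i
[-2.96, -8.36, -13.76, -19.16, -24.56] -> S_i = -2.96 + -5.40*i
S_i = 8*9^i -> [8, 72, 648, 5832, 52488]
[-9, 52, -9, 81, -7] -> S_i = Random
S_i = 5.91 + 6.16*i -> [5.91, 12.07, 18.23, 24.39, 30.55]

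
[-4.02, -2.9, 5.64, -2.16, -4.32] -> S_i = Random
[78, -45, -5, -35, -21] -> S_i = Random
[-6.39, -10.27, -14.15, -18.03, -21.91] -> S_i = -6.39 + -3.88*i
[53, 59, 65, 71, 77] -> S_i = 53 + 6*i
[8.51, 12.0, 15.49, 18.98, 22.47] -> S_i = 8.51 + 3.49*i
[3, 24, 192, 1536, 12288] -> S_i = 3*8^i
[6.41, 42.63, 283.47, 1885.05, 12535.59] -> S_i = 6.41*6.65^i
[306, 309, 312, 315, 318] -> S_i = 306 + 3*i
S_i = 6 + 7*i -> [6, 13, 20, 27, 34]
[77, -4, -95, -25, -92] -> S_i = Random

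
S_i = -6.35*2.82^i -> [-6.35, -17.91, -50.5, -142.4, -401.58]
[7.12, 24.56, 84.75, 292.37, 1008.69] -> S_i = 7.12*3.45^i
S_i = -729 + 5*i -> [-729, -724, -719, -714, -709]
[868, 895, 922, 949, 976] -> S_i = 868 + 27*i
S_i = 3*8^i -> [3, 24, 192, 1536, 12288]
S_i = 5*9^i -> [5, 45, 405, 3645, 32805]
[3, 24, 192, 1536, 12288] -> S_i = 3*8^i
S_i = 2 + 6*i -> [2, 8, 14, 20, 26]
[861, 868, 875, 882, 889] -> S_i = 861 + 7*i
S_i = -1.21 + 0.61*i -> [-1.21, -0.6, 0.01, 0.62, 1.23]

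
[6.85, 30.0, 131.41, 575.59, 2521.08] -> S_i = 6.85*4.38^i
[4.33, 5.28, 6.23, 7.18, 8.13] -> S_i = 4.33 + 0.95*i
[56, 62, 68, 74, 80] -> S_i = 56 + 6*i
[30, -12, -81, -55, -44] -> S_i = Random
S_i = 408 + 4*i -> [408, 412, 416, 420, 424]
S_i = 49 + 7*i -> [49, 56, 63, 70, 77]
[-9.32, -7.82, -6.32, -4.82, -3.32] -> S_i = -9.32 + 1.50*i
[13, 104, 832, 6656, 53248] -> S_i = 13*8^i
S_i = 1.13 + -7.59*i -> [1.13, -6.46, -14.05, -21.64, -29.23]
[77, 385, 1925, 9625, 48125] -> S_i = 77*5^i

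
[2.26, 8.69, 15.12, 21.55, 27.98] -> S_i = 2.26 + 6.43*i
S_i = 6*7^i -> [6, 42, 294, 2058, 14406]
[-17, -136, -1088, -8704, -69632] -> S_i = -17*8^i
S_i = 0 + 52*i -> [0, 52, 104, 156, 208]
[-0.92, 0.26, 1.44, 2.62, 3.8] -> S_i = -0.92 + 1.18*i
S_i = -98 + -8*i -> [-98, -106, -114, -122, -130]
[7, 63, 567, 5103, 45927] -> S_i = 7*9^i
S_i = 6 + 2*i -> [6, 8, 10, 12, 14]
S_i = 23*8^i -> [23, 184, 1472, 11776, 94208]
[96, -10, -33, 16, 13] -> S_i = Random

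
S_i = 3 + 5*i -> [3, 8, 13, 18, 23]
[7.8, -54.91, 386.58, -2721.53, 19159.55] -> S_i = 7.80*(-7.04)^i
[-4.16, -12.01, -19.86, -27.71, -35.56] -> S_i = -4.16 + -7.85*i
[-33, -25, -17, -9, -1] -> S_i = -33 + 8*i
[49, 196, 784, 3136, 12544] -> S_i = 49*4^i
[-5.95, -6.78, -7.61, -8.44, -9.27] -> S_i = -5.95 + -0.83*i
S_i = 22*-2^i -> [22, -44, 88, -176, 352]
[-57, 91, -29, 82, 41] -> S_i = Random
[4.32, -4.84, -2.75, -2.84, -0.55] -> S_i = Random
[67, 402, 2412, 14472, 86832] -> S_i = 67*6^i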